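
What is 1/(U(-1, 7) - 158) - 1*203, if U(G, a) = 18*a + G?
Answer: -6700/33 ≈ -203.03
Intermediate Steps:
U(G, a) = G + 18*a
1/(U(-1, 7) - 158) - 1*203 = 1/((-1 + 18*7) - 158) - 1*203 = 1/((-1 + 126) - 158) - 203 = 1/(125 - 158) - 203 = 1/(-33) - 203 = -1/33 - 203 = -6700/33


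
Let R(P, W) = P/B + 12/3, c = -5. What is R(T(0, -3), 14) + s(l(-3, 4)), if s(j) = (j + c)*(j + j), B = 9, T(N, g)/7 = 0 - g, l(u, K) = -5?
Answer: 319/3 ≈ 106.33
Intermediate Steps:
T(N, g) = -7*g (T(N, g) = 7*(0 - g) = 7*(-g) = -7*g)
s(j) = 2*j*(-5 + j) (s(j) = (j - 5)*(j + j) = (-5 + j)*(2*j) = 2*j*(-5 + j))
R(P, W) = 4 + P/9 (R(P, W) = P/9 + 12/3 = P*(⅑) + 12*(⅓) = P/9 + 4 = 4 + P/9)
R(T(0, -3), 14) + s(l(-3, 4)) = (4 + (-7*(-3))/9) + 2*(-5)*(-5 - 5) = (4 + (⅑)*21) + 2*(-5)*(-10) = (4 + 7/3) + 100 = 19/3 + 100 = 319/3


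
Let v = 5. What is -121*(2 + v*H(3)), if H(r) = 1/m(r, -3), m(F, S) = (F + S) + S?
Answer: -121/3 ≈ -40.333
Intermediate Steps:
m(F, S) = F + 2*S
H(r) = 1/(-6 + r) (H(r) = 1/(r + 2*(-3)) = 1/(r - 6) = 1/(-6 + r))
-121*(2 + v*H(3)) = -121*(2 + 5/(-6 + 3)) = -121*(2 + 5/(-3)) = -121*(2 + 5*(-⅓)) = -121*(2 - 5/3) = -121*⅓ = -121/3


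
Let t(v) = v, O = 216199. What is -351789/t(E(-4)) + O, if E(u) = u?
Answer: 1216585/4 ≈ 3.0415e+5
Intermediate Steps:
-351789/t(E(-4)) + O = -351789/(-4) + 216199 = -351789*(-¼) + 216199 = 351789/4 + 216199 = 1216585/4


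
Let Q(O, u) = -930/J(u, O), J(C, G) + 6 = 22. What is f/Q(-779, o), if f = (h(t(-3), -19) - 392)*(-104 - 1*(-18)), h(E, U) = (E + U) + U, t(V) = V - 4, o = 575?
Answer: -300656/465 ≈ -646.57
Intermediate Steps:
J(C, G) = 16 (J(C, G) = -6 + 22 = 16)
t(V) = -4 + V
h(E, U) = E + 2*U
Q(O, u) = -465/8 (Q(O, u) = -930/16 = -930*1/16 = -465/8)
f = 37582 (f = (((-4 - 3) + 2*(-19)) - 392)*(-104 - 1*(-18)) = ((-7 - 38) - 392)*(-104 + 18) = (-45 - 392)*(-86) = -437*(-86) = 37582)
f/Q(-779, o) = 37582/(-465/8) = 37582*(-8/465) = -300656/465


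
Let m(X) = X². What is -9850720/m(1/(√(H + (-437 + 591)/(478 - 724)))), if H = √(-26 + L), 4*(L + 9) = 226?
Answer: 758505440/123 - 4925360*√86 ≈ -3.9509e+7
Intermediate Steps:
L = 95/2 (L = -9 + (¼)*226 = -9 + 113/2 = 95/2 ≈ 47.500)
H = √86/2 (H = √(-26 + 95/2) = √(43/2) = √86/2 ≈ 4.6368)
-9850720/m(1/(√(H + (-437 + 591)/(478 - 724)))) = -(4925360*√86 + 9850720*(-437 + 591)/(478 - 724)) = -(-758505440/123 + 4925360*√86) = -9850720*(-77/123 + √86/2) = 758505440/123 - 4925360*√86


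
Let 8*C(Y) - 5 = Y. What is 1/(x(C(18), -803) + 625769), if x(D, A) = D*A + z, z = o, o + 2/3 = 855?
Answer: 24/14983553 ≈ 1.6018e-6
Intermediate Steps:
o = 2563/3 (o = -2/3 + 855 = 2563/3 ≈ 854.33)
C(Y) = 5/8 + Y/8
z = 2563/3 ≈ 854.33
x(D, A) = 2563/3 + A*D (x(D, A) = D*A + 2563/3 = A*D + 2563/3 = 2563/3 + A*D)
1/(x(C(18), -803) + 625769) = 1/((2563/3 - 803*(5/8 + (1/8)*18)) + 625769) = 1/((2563/3 - 803*(5/8 + 9/4)) + 625769) = 1/((2563/3 - 803*23/8) + 625769) = 1/((2563/3 - 18469/8) + 625769) = 1/(-34903/24 + 625769) = 1/(14983553/24) = 24/14983553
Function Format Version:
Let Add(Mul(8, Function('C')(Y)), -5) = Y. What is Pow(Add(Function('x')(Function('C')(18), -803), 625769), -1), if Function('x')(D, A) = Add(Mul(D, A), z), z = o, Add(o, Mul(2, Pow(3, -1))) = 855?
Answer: Rational(24, 14983553) ≈ 1.6018e-6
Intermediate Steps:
o = Rational(2563, 3) (o = Add(Rational(-2, 3), 855) = Rational(2563, 3) ≈ 854.33)
Function('C')(Y) = Add(Rational(5, 8), Mul(Rational(1, 8), Y))
z = Rational(2563, 3) ≈ 854.33
Function('x')(D, A) = Add(Rational(2563, 3), Mul(A, D)) (Function('x')(D, A) = Add(Mul(D, A), Rational(2563, 3)) = Add(Mul(A, D), Rational(2563, 3)) = Add(Rational(2563, 3), Mul(A, D)))
Pow(Add(Function('x')(Function('C')(18), -803), 625769), -1) = Pow(Add(Add(Rational(2563, 3), Mul(-803, Add(Rational(5, 8), Mul(Rational(1, 8), 18)))), 625769), -1) = Pow(Add(Add(Rational(2563, 3), Mul(-803, Add(Rational(5, 8), Rational(9, 4)))), 625769), -1) = Pow(Add(Add(Rational(2563, 3), Mul(-803, Rational(23, 8))), 625769), -1) = Pow(Add(Add(Rational(2563, 3), Rational(-18469, 8)), 625769), -1) = Pow(Add(Rational(-34903, 24), 625769), -1) = Pow(Rational(14983553, 24), -1) = Rational(24, 14983553)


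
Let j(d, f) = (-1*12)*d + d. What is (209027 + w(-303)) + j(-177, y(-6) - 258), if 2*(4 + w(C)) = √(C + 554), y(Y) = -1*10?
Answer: 210970 + √251/2 ≈ 2.1098e+5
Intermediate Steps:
y(Y) = -10
j(d, f) = -11*d (j(d, f) = -12*d + d = -11*d)
w(C) = -4 + √(554 + C)/2 (w(C) = -4 + √(C + 554)/2 = -4 + √(554 + C)/2)
(209027 + w(-303)) + j(-177, y(-6) - 258) = (209027 + (-4 + √(554 - 303)/2)) - 11*(-177) = (209027 + (-4 + √251/2)) + 1947 = (209023 + √251/2) + 1947 = 210970 + √251/2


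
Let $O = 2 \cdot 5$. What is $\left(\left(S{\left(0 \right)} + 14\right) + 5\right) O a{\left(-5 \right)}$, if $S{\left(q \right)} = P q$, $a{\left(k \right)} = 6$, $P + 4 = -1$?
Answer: $1140$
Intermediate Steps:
$P = -5$ ($P = -4 - 1 = -5$)
$S{\left(q \right)} = - 5 q$
$O = 10$
$\left(\left(S{\left(0 \right)} + 14\right) + 5\right) O a{\left(-5 \right)} = \left(\left(\left(-5\right) 0 + 14\right) + 5\right) 10 \cdot 6 = \left(\left(0 + 14\right) + 5\right) 10 \cdot 6 = \left(14 + 5\right) 10 \cdot 6 = 19 \cdot 10 \cdot 6 = 190 \cdot 6 = 1140$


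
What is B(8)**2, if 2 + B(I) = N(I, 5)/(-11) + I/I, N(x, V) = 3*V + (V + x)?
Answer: 1521/121 ≈ 12.570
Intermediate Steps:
N(x, V) = x + 4*V
B(I) = -31/11 - I/11 (B(I) = -2 + ((I + 4*5)/(-11) + I/I) = -2 + ((I + 20)*(-1/11) + 1) = -2 + ((20 + I)*(-1/11) + 1) = -2 + ((-20/11 - I/11) + 1) = -2 + (-9/11 - I/11) = -31/11 - I/11)
B(8)**2 = (-31/11 - 1/11*8)**2 = (-31/11 - 8/11)**2 = (-39/11)**2 = 1521/121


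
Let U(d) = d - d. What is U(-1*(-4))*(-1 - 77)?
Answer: 0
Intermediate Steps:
U(d) = 0
U(-1*(-4))*(-1 - 77) = 0*(-1 - 77) = 0*(-78) = 0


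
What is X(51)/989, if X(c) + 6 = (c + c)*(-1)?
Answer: -108/989 ≈ -0.10920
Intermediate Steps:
X(c) = -6 - 2*c (X(c) = -6 + (c + c)*(-1) = -6 + (2*c)*(-1) = -6 - 2*c)
X(51)/989 = (-6 - 2*51)/989 = (-6 - 102)*(1/989) = -108*1/989 = -108/989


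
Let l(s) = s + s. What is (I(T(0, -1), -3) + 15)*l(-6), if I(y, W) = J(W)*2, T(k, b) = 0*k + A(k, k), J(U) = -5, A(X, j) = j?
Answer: -60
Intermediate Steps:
l(s) = 2*s
T(k, b) = k (T(k, b) = 0*k + k = 0 + k = k)
I(y, W) = -10 (I(y, W) = -5*2 = -10)
(I(T(0, -1), -3) + 15)*l(-6) = (-10 + 15)*(2*(-6)) = 5*(-12) = -60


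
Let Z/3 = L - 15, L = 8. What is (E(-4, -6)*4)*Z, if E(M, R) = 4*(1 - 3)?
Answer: 672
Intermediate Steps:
E(M, R) = -8 (E(M, R) = 4*(-2) = -8)
Z = -21 (Z = 3*(8 - 15) = 3*(-7) = -21)
(E(-4, -6)*4)*Z = -8*4*(-21) = -32*(-21) = 672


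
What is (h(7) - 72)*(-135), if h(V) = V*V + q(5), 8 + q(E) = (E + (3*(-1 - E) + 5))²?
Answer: -4455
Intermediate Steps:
q(E) = -8 + (2 - 2*E)² (q(E) = -8 + (E + (3*(-1 - E) + 5))² = -8 + (E + ((-3 - 3*E) + 5))² = -8 + (E + (2 - 3*E))² = -8 + (2 - 2*E)²)
h(V) = 56 + V² (h(V) = V*V + (-8 + 4*(-1 + 5)²) = V² + (-8 + 4*4²) = V² + (-8 + 4*16) = V² + (-8 + 64) = V² + 56 = 56 + V²)
(h(7) - 72)*(-135) = ((56 + 7²) - 72)*(-135) = ((56 + 49) - 72)*(-135) = (105 - 72)*(-135) = 33*(-135) = -4455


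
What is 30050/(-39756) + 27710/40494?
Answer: -188245/2630522 ≈ -0.071562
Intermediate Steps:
30050/(-39756) + 27710/40494 = 30050*(-1/39756) + 27710*(1/40494) = -15025/19878 + 815/1191 = -188245/2630522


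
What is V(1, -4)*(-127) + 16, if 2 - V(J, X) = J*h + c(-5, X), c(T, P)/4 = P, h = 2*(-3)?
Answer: -3032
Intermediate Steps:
h = -6
c(T, P) = 4*P
V(J, X) = 2 - 4*X + 6*J (V(J, X) = 2 - (J*(-6) + 4*X) = 2 - (-6*J + 4*X) = 2 + (-4*X + 6*J) = 2 - 4*X + 6*J)
V(1, -4)*(-127) + 16 = (2 - 4*(-4) + 6*1)*(-127) + 16 = (2 + 16 + 6)*(-127) + 16 = 24*(-127) + 16 = -3048 + 16 = -3032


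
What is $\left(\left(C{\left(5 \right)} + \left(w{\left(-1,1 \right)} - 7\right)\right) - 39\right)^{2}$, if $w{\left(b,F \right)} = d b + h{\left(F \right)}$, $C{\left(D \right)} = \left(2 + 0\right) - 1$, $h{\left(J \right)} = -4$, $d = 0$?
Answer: $2401$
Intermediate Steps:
$C{\left(D \right)} = 1$ ($C{\left(D \right)} = 2 - 1 = 1$)
$w{\left(b,F \right)} = -4$ ($w{\left(b,F \right)} = 0 b - 4 = 0 - 4 = -4$)
$\left(\left(C{\left(5 \right)} + \left(w{\left(-1,1 \right)} - 7\right)\right) - 39\right)^{2} = \left(\left(1 - 11\right) - 39\right)^{2} = \left(-10 - 39\right)^{2} = \left(-49\right)^{2} = 2401$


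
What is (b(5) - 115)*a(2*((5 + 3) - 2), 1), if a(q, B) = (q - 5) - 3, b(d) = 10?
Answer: -420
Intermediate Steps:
a(q, B) = -8 + q (a(q, B) = (-5 + q) - 3 = -8 + q)
(b(5) - 115)*a(2*((5 + 3) - 2), 1) = (10 - 115)*(-8 + 2*((5 + 3) - 2)) = -105*(-8 + 2*(8 - 2)) = -105*(-8 + 2*6) = -105*(-8 + 12) = -105*4 = -420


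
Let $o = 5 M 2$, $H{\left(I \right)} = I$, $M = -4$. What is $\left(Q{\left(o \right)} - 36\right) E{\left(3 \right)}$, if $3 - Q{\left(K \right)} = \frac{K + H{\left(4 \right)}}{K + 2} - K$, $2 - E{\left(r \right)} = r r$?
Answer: $\frac{9835}{19} \approx 517.63$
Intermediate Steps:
$o = -40$ ($o = 5 \left(-4\right) 2 = \left(-20\right) 2 = -40$)
$E{\left(r \right)} = 2 - r^{2}$ ($E{\left(r \right)} = 2 - r r = 2 - r^{2}$)
$Q{\left(K \right)} = 3 + K - \frac{4 + K}{2 + K}$ ($Q{\left(K \right)} = 3 - \left(\frac{K + 4}{K + 2} - K\right) = 3 - \left(\frac{4 + K}{2 + K} - K\right) = 3 - \left(- K + \frac{4 + K}{2 + K}\right) = 3 + \left(K - \frac{4 + K}{2 + K}\right) = 3 + K - \frac{4 + K}{2 + K}$)
$\left(Q{\left(o \right)} - 36\right) E{\left(3 \right)} = \left(\frac{2 + \left(-40\right)^{2} + 4 \left(-40\right)}{2 - 40} - 36\right) \left(2 - 3^{2}\right) = \left(\frac{2 + 1600 - 160}{-38} - 36\right) \left(2 - 9\right) = \left(\left(- \frac{1}{38}\right) 1442 - 36\right) \left(2 - 9\right) = \left(- \frac{721}{19} - 36\right) \left(-7\right) = \left(- \frac{1405}{19}\right) \left(-7\right) = \frac{9835}{19}$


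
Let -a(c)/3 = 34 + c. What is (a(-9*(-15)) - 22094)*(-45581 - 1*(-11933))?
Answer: 760478448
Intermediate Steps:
a(c) = -102 - 3*c (a(c) = -3*(34 + c) = -102 - 3*c)
(a(-9*(-15)) - 22094)*(-45581 - 1*(-11933)) = ((-102 - (-27)*(-15)) - 22094)*(-45581 - 1*(-11933)) = ((-102 - 3*135) - 22094)*(-45581 + 11933) = ((-102 - 405) - 22094)*(-33648) = (-507 - 22094)*(-33648) = -22601*(-33648) = 760478448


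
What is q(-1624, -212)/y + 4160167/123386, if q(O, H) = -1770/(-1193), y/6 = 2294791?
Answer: 11389229587984591/337792083214918 ≈ 33.717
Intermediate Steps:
y = 13768746 (y = 6*2294791 = 13768746)
q(O, H) = 1770/1193 (q(O, H) = -1770*(-1/1193) = 1770/1193)
q(-1624, -212)/y + 4160167/123386 = (1770/1193)/13768746 + 4160167/123386 = (1770/1193)*(1/13768746) + 4160167*(1/123386) = 295/2737685663 + 4160167/123386 = 11389229587984591/337792083214918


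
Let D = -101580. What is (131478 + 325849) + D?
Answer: 355747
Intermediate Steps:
(131478 + 325849) + D = (131478 + 325849) - 101580 = 457327 - 101580 = 355747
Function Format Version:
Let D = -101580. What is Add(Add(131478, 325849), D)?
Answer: 355747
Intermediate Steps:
Add(Add(131478, 325849), D) = Add(Add(131478, 325849), -101580) = Add(457327, -101580) = 355747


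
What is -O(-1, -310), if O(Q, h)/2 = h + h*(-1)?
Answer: 0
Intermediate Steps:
O(Q, h) = 0 (O(Q, h) = 2*(h + h*(-1)) = 2*(h - h) = 2*0 = 0)
-O(-1, -310) = -1*0 = 0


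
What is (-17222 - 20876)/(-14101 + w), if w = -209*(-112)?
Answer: -38098/9307 ≈ -4.0935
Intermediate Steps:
w = 23408
(-17222 - 20876)/(-14101 + w) = (-17222 - 20876)/(-14101 + 23408) = -38098/9307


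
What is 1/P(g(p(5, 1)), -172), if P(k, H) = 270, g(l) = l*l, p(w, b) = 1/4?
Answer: 1/270 ≈ 0.0037037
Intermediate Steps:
p(w, b) = ¼
g(l) = l²
1/P(g(p(5, 1)), -172) = 1/270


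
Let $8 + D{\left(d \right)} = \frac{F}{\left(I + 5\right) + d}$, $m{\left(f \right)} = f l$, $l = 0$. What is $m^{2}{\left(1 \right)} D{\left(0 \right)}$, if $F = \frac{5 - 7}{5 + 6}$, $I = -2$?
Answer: $0$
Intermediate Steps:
$m{\left(f \right)} = 0$ ($m{\left(f \right)} = f 0 = 0$)
$F = - \frac{2}{11} \approx -0.18182$
$D{\left(d \right)} = -8 - \frac{2}{11 \left(3 + d\right)}$ ($D{\left(d \right)} = -8 - \frac{2}{11 \left(\left(-2 + 5\right) + d\right)} = -8 - \frac{2}{11 \left(3 + d\right)}$)
$m^{2}{\left(1 \right)} D{\left(0 \right)} = 0^{2} \frac{2 \left(-133 - 0\right)}{11 \left(3 + 0\right)} = 0 \frac{2 \left(-133 + 0\right)}{11 \cdot 3} = 0 \cdot \frac{2}{11} \cdot \frac{1}{3} \left(-133\right) = 0 \left(- \frac{266}{33}\right) = 0$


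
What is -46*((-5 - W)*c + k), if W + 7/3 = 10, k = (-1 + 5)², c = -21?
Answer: -12972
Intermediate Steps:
k = 16 (k = 4² = 16)
W = 23/3 (W = -7/3 + 10 = 23/3 ≈ 7.6667)
-46*((-5 - W)*c + k) = -46*((-5 - 1*23/3)*(-21) + 16) = -46*((-5 - 23/3)*(-21) + 16) = -46*(-38/3*(-21) + 16) = -46*(266 + 16) = -46*282 = -12972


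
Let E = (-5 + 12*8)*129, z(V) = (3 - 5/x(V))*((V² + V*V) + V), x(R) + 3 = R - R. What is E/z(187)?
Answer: 1677/46750 ≈ 0.035872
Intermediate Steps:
x(R) = -3 (x(R) = -3 + (R - R) = -3 + 0 = -3)
z(V) = 14*V/3 + 28*V²/3 (z(V) = (3 - 5/(-3))*((V² + V*V) + V) = (3 - 5*(-⅓))*((V² + V²) + V) = (3 + 5/3)*(2*V² + V) = 14*(V + 2*V²)/3 = 14*V/3 + 28*V²/3)
E = 11739 (E = (-5 + 96)*129 = 91*129 = 11739)
E/z(187) = 11739/(((14/3)*187*(1 + 2*187))) = 11739/(((14/3)*187*(1 + 374))) = 11739/(((14/3)*187*375)) = 11739/327250 = 11739*(1/327250) = 1677/46750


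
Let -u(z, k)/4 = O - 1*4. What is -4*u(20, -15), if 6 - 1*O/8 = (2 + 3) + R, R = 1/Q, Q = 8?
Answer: 48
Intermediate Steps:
R = 1/8 ≈ 0.12500
O = 7 (O = 48 - 8*((2 + 3) + 1/8) = 48 - 8*(5 + 1/8) = 48 - 8*41/8 = 48 - 41 = 7)
u(z, k) = -12 (u(z, k) = -4*(7 - 1*4) = -4*(7 - 4) = -4*3 = -12)
-4*u(20, -15) = -4*(-12) = 48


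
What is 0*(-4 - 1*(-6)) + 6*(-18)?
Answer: -108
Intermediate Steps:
0*(-4 - 1*(-6)) + 6*(-18) = 0*(-4 + 6) - 108 = 0*2 - 108 = 0 - 108 = -108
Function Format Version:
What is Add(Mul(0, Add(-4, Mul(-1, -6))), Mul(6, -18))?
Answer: -108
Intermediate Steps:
Add(Mul(0, Add(-4, Mul(-1, -6))), Mul(6, -18)) = Add(Mul(0, Add(-4, 6)), -108) = Add(Mul(0, 2), -108) = Add(0, -108) = -108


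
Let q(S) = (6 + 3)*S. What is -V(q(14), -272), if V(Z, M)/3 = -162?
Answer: 486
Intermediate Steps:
q(S) = 9*S
V(Z, M) = -486 (V(Z, M) = 3*(-162) = -486)
-V(q(14), -272) = -1*(-486) = 486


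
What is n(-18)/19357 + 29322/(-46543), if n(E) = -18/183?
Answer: -567590532/900932851 ≈ -0.63000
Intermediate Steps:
n(E) = -6/61 (n(E) = -18/183 = -1*6/61 = -6/61)
n(-18)/19357 + 29322/(-46543) = -6/61/19357 + 29322/(-46543) = -6/61*1/19357 + 29322*(-1/46543) = -6/1180777 - 29322/46543 = -567590532/900932851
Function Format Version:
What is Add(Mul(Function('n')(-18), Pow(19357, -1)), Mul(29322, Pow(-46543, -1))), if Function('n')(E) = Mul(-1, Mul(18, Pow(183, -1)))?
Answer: Rational(-567590532, 900932851) ≈ -0.63000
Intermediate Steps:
Function('n')(E) = Rational(-6, 61) (Function('n')(E) = Mul(-1, Mul(18, Rational(1, 183))) = Mul(-1, Rational(6, 61)) = Rational(-6, 61))
Add(Mul(Function('n')(-18), Pow(19357, -1)), Mul(29322, Pow(-46543, -1))) = Add(Mul(Rational(-6, 61), Pow(19357, -1)), Mul(29322, Pow(-46543, -1))) = Add(Mul(Rational(-6, 61), Rational(1, 19357)), Mul(29322, Rational(-1, 46543))) = Add(Rational(-6, 1180777), Rational(-29322, 46543)) = Rational(-567590532, 900932851)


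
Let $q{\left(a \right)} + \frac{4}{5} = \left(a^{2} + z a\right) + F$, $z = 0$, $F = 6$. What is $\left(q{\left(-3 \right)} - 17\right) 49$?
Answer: $- \frac{686}{5} \approx -137.2$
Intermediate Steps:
$q{\left(a \right)} = \frac{26}{5} + a^{2}$ ($q{\left(a \right)} = - \frac{4}{5} + \left(\left(a^{2} + 0 a\right) + 6\right) = - \frac{4}{5} + \left(\left(a^{2} + 0\right) + 6\right) = - \frac{4}{5} + \left(a^{2} + 6\right) = - \frac{4}{5} + \left(6 + a^{2}\right) = \frac{26}{5} + a^{2}$)
$\left(q{\left(-3 \right)} - 17\right) 49 = \left(\left(\frac{26}{5} + \left(-3\right)^{2}\right) - 17\right) 49 = \left(\left(\frac{26}{5} + 9\right) - 17\right) 49 = \left(\frac{71}{5} - 17\right) 49 = \left(- \frac{14}{5}\right) 49 = - \frac{686}{5}$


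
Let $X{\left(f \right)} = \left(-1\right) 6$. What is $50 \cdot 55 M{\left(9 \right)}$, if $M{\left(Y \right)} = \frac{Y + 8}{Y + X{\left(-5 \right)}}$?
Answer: $\frac{46750}{3} \approx 15583.0$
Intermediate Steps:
$X{\left(f \right)} = -6$
$M{\left(Y \right)} = \frac{8 + Y}{-6 + Y}$ ($M{\left(Y \right)} = \frac{Y + 8}{Y - 6} = \frac{8 + Y}{-6 + Y}$)
$50 \cdot 55 M{\left(9 \right)} = 50 \cdot 55 \frac{8 + 9}{-6 + 9} = 2750 \cdot \frac{1}{3} \cdot 17 = 2750 \cdot \frac{17}{3} = \frac{46750}{3}$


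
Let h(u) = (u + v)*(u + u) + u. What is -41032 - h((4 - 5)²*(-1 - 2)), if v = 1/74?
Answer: -1518736/37 ≈ -41047.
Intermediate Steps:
v = 1/74 ≈ 0.013514
h(u) = u + 2*u*(1/74 + u) (h(u) = (u + 1/74)*(u + u) + u = (1/74 + u)*(2*u) + u = 2*u*(1/74 + u) + u = u + 2*u*(1/74 + u))
-41032 - h((4 - 5)²*(-1 - 2)) = -41032 - 2*(4 - 5)²*(-1 - 2)*(19 + 37*((4 - 5)²*(-1 - 2)))/37 = -41032 - 2*(-1)²*(-3)*(19 + 37*((-1)²*(-3)))/37 = -41032 - 2*1*(-3)*(19 + 37*(1*(-3)))/37 = -41032 - 2*(-3)*(19 + 37*(-3))/37 = -41032 - 2*(-3)*(19 - 111)/37 = -41032 - 2*(-3)*(-92)/37 = -41032 - 1*552/37 = -41032 - 552/37 = -1518736/37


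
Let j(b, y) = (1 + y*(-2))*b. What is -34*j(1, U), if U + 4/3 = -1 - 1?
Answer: -782/3 ≈ -260.67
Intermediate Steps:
U = -10/3 (U = -4/3 + (-1 - 1) = -4/3 - 2 = -10/3 ≈ -3.3333)
j(b, y) = b*(1 - 2*y) (j(b, y) = (1 - 2*y)*b = b*(1 - 2*y))
-34*j(1, U) = -34*(1 - 2*(-10/3)) = -34*(1 + 20/3) = -34*23/3 = -782/3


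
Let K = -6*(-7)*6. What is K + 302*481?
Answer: 145514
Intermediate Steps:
K = 252 (K = 42*6 = 252)
K + 302*481 = 252 + 302*481 = 252 + 145262 = 145514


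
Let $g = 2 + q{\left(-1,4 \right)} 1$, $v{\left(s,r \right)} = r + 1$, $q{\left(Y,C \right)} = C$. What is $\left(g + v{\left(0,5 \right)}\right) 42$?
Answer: $504$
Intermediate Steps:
$v{\left(s,r \right)} = 1 + r$
$g = 6$ ($g = 2 + 4 \cdot 1 = 2 + 4 = 6$)
$\left(g + v{\left(0,5 \right)}\right) 42 = \left(6 + \left(1 + 5\right)\right) 42 = \left(6 + 6\right) 42 = 12 \cdot 42 = 504$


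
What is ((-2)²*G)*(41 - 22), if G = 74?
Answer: 5624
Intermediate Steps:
((-2)²*G)*(41 - 22) = ((-2)²*74)*(41 - 22) = (4*74)*19 = 296*19 = 5624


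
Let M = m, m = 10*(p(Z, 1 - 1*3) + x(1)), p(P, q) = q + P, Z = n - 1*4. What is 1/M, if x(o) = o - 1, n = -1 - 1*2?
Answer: -1/90 ≈ -0.011111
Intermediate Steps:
n = -3 (n = -1 - 2 = -3)
x(o) = -1 + o
Z = -7 (Z = -3 - 1*4 = -3 - 4 = -7)
p(P, q) = P + q
m = -90 (m = 10*((-7 + (1 - 1*3)) + (-1 + 1)) = 10*((-7 + (1 - 3)) + 0) = 10*((-7 - 2) + 0) = 10*(-9 + 0) = 10*(-9) = -90)
M = -90
1/M = 1/(-90) = -1/90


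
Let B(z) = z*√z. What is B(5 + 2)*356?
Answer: 2492*√7 ≈ 6593.2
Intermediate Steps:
B(z) = z^(3/2)
B(5 + 2)*356 = (5 + 2)^(3/2)*356 = 7^(3/2)*356 = (7*√7)*356 = 2492*√7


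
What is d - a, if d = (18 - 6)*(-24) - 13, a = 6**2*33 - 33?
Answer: -1456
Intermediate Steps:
a = 1155 (a = 36*33 - 33 = 1188 - 33 = 1155)
d = -301 (d = 12*(-24) - 13 = -288 - 13 = -301)
d - a = -301 - 1*1155 = -301 - 1155 = -1456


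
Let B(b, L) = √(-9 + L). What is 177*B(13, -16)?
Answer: 885*I ≈ 885.0*I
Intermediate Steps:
177*B(13, -16) = 177*√(-9 - 16) = 177*√(-25) = 177*(5*I) = 885*I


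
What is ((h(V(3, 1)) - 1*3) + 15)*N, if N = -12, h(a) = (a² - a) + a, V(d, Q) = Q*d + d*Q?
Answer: -576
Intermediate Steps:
V(d, Q) = 2*Q*d (V(d, Q) = Q*d + Q*d = 2*Q*d)
h(a) = a²
((h(V(3, 1)) - 1*3) + 15)*N = (((2*1*3)² - 1*3) + 15)*(-12) = ((6² - 3) + 15)*(-12) = ((36 - 3) + 15)*(-12) = (33 + 15)*(-12) = 48*(-12) = -576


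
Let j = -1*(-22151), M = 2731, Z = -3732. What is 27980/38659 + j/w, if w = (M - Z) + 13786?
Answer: 1422902529/782806091 ≈ 1.8177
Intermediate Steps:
j = 22151
w = 20249 (w = (2731 - 1*(-3732)) + 13786 = (2731 + 3732) + 13786 = 6463 + 13786 = 20249)
27980/38659 + j/w = 27980/38659 + 22151/20249 = 1422902529/782806091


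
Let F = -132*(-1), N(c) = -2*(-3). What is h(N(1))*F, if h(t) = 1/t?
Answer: 22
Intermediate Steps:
N(c) = 6
h(t) = 1/t
F = 132
h(N(1))*F = 132/6 = (⅙)*132 = 22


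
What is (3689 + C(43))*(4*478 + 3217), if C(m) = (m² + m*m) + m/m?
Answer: 37893052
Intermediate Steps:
C(m) = 1 + 2*m² (C(m) = (m² + m²) + 1 = 2*m² + 1 = 1 + 2*m²)
(3689 + C(43))*(4*478 + 3217) = (3689 + (1 + 2*43²))*(4*478 + 3217) = (3689 + (1 + 2*1849))*(1912 + 3217) = (3689 + (1 + 3698))*5129 = (3689 + 3699)*5129 = 7388*5129 = 37893052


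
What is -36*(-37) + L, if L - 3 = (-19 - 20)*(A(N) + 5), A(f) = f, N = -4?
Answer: 1296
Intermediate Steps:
L = -36 (L = 3 + (-19 - 20)*(-4 + 5) = 3 - 39*1 = 3 - 39 = -36)
-36*(-37) + L = -36*(-37) - 36 = 1332 - 36 = 1296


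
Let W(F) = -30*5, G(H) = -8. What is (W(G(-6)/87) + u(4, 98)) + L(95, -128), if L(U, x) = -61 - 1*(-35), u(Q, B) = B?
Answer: -78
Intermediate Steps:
L(U, x) = -26 (L(U, x) = -61 + 35 = -26)
W(F) = -150
(W(G(-6)/87) + u(4, 98)) + L(95, -128) = (-150 + 98) - 26 = -52 - 26 = -78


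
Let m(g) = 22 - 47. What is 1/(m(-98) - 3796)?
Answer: -1/3821 ≈ -0.00026171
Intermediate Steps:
m(g) = -25
1/(m(-98) - 3796) = 1/(-25 - 3796) = 1/(-3821) = -1/3821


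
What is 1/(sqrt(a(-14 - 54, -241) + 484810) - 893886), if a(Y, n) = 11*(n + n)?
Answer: -148981/133171950248 - sqrt(119877)/399515850744 ≈ -1.1196e-6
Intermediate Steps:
a(Y, n) = 22*n (a(Y, n) = 11*(2*n) = 22*n)
1/(sqrt(a(-14 - 54, -241) + 484810) - 893886) = 1/(sqrt(22*(-241) + 484810) - 893886) = 1/(sqrt(-5302 + 484810) - 893886) = 1/(sqrt(479508) - 893886) = 1/(2*sqrt(119877) - 893886) = 1/(-893886 + 2*sqrt(119877))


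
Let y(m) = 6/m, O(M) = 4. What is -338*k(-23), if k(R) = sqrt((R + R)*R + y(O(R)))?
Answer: -169*sqrt(4238) ≈ -11002.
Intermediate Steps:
k(R) = sqrt(3/2 + 2*R**2) (k(R) = sqrt((R + R)*R + 6/4) = sqrt((2*R)*R + 6*(1/4)) = sqrt(2*R**2 + 3/2) = sqrt(3/2 + 2*R**2))
-338*k(-23) = -169*sqrt(6 + 8*(-23)**2) = -169*sqrt(6 + 8*529) = -169*sqrt(6 + 4232) = -169*sqrt(4238)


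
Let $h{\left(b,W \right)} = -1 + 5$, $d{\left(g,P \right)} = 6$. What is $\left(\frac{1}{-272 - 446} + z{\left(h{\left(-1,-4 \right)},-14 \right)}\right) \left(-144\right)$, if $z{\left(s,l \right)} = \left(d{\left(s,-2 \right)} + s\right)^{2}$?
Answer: $- \frac{5169528}{359} \approx -14400.0$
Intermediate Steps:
$h{\left(b,W \right)} = 4$
$z{\left(s,l \right)} = \left(6 + s\right)^{2}$
$\left(\frac{1}{-272 - 446} + z{\left(h{\left(-1,-4 \right)},-14 \right)}\right) \left(-144\right) = \left(\frac{1}{-272 - 446} + \left(6 + 4\right)^{2}\right) \left(-144\right) = \left(\frac{1}{-718} + 10^{2}\right) \left(-144\right) = \left(- \frac{1}{718} + 100\right) \left(-144\right) = \frac{71799}{718} \left(-144\right) = - \frac{5169528}{359}$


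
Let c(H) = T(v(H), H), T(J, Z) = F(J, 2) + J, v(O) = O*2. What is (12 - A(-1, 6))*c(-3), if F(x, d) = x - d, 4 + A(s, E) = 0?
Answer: -224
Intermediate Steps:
A(s, E) = -4 (A(s, E) = -4 + 0 = -4)
v(O) = 2*O
T(J, Z) = -2 + 2*J (T(J, Z) = (J - 1*2) + J = (J - 2) + J = (-2 + J) + J = -2 + 2*J)
c(H) = -2 + 4*H (c(H) = -2 + 2*(2*H) = -2 + 4*H)
(12 - A(-1, 6))*c(-3) = (12 - 1*(-4))*(-2 + 4*(-3)) = (12 + 4)*(-2 - 12) = 16*(-14) = -224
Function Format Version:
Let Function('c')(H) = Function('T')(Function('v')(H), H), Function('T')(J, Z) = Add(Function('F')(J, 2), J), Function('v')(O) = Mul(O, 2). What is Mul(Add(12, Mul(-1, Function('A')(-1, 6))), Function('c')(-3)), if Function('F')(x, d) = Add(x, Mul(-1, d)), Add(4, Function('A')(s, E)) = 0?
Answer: -224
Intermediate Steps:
Function('A')(s, E) = -4 (Function('A')(s, E) = Add(-4, 0) = -4)
Function('v')(O) = Mul(2, O)
Function('T')(J, Z) = Add(-2, Mul(2, J)) (Function('T')(J, Z) = Add(Add(J, Mul(-1, 2)), J) = Add(Add(J, -2), J) = Add(Add(-2, J), J) = Add(-2, Mul(2, J)))
Function('c')(H) = Add(-2, Mul(4, H)) (Function('c')(H) = Add(-2, Mul(2, Mul(2, H))) = Add(-2, Mul(4, H)))
Mul(Add(12, Mul(-1, Function('A')(-1, 6))), Function('c')(-3)) = Mul(Add(12, Mul(-1, -4)), Add(-2, Mul(4, -3))) = Mul(Add(12, 4), Add(-2, -12)) = Mul(16, -14) = -224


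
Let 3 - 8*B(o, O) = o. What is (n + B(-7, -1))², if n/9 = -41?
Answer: 2163841/16 ≈ 1.3524e+5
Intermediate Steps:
n = -369 (n = 9*(-41) = -369)
B(o, O) = 3/8 - o/8
(n + B(-7, -1))² = (-369 + (3/8 - ⅛*(-7)))² = (-369 + (3/8 + 7/8))² = (-369 + 5/4)² = (-1471/4)² = 2163841/16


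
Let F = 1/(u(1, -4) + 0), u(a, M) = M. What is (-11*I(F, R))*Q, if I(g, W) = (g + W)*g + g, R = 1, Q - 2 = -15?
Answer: -1001/16 ≈ -62.563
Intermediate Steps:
Q = -13 (Q = 2 - 15 = -13)
F = -¼ (F = 1/(-4 + 0) = 1/(-4) = -¼ ≈ -0.25000)
I(g, W) = g + g*(W + g) (I(g, W) = (W + g)*g + g = g*(W + g) + g = g + g*(W + g))
(-11*I(F, R))*Q = -(-11)*(1 + 1 - ¼)/4*(-13) = -(-11)*7/(4*4)*(-13) = -11*(-7/16)*(-13) = (77/16)*(-13) = -1001/16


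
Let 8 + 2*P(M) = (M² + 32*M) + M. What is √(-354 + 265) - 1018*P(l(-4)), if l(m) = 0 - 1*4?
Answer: 63116 + I*√89 ≈ 63116.0 + 9.434*I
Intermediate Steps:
l(m) = -4 (l(m) = 0 - 4 = -4)
P(M) = -4 + M²/2 + 33*M/2 (P(M) = -4 + ((M² + 32*M) + M)/2 = -4 + (M² + 33*M)/2 = -4 + (M²/2 + 33*M/2) = -4 + M²/2 + 33*M/2)
√(-354 + 265) - 1018*P(l(-4)) = √(-354 + 265) - 1018*(-4 + (½)*(-4)² + (33/2)*(-4)) = √(-89) - 1018*(-4 + (½)*16 - 66) = I*√89 - 1018*(-4 + 8 - 66) = I*√89 - 1018*(-62) = I*√89 + 63116 = 63116 + I*√89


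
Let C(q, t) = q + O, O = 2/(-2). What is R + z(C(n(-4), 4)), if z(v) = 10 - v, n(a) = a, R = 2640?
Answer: 2655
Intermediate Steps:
O = -1 (O = 2*(-½) = -1)
C(q, t) = -1 + q (C(q, t) = q - 1 = -1 + q)
R + z(C(n(-4), 4)) = 2640 + (10 - (-1 - 4)) = 2640 + (10 - 1*(-5)) = 2640 + (10 + 5) = 2640 + 15 = 2655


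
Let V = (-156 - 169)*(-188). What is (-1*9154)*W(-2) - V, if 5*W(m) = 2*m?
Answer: -268884/5 ≈ -53777.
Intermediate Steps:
W(m) = 2*m/5 (W(m) = (2*m)/5 = 2*m/5)
V = 61100 (V = -325*(-188) = 61100)
(-1*9154)*W(-2) - V = (-1*9154)*((⅖)*(-2)) - 1*61100 = -9154*(-⅘) - 61100 = 36616/5 - 61100 = -268884/5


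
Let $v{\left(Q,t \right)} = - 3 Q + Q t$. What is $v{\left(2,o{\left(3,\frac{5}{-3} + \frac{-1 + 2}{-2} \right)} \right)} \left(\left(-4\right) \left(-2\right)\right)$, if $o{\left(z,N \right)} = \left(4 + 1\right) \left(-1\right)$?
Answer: $-128$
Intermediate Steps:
$o{\left(z,N \right)} = -5$ ($o{\left(z,N \right)} = 5 \left(-1\right) = -5$)
$v{\left(2,o{\left(3,\frac{5}{-3} + \frac{-1 + 2}{-2} \right)} \right)} \left(\left(-4\right) \left(-2\right)\right) = 2 \left(-3 - 5\right) \left(\left(-4\right) \left(-2\right)\right) = 2 \left(-8\right) 8 = \left(-16\right) 8 = -128$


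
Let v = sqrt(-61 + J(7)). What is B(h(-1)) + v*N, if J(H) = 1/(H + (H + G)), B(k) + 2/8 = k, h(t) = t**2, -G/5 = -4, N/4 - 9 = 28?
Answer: 3/4 + 74*I*sqrt(70482)/17 ≈ 0.75 + 1155.6*I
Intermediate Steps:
N = 148 (N = 36 + 4*28 = 36 + 112 = 148)
G = 20 (G = -5*(-4) = 20)
B(k) = -1/4 + k
J(H) = 1/(20 + 2*H) (J(H) = 1/(H + (H + 20)) = 1/(H + (20 + H)) = 1/(20 + 2*H))
v = I*sqrt(70482)/34 (v = sqrt(-61 + 1/(2*(10 + 7))) = sqrt(-61 + (1/2)/17) = sqrt(-61 + (1/2)*(1/17)) = sqrt(-61 + 1/34) = sqrt(-2073/34) = I*sqrt(70482)/34 ≈ 7.8084*I)
B(h(-1)) + v*N = (-1/4 + (-1)**2) + (I*sqrt(70482)/34)*148 = (-1/4 + 1) + 74*I*sqrt(70482)/17 = 3/4 + 74*I*sqrt(70482)/17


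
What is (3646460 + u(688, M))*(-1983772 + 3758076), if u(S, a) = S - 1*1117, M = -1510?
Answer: 6469167387424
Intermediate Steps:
u(S, a) = -1117 + S (u(S, a) = S - 1117 = -1117 + S)
(3646460 + u(688, M))*(-1983772 + 3758076) = (3646460 + (-1117 + 688))*(-1983772 + 3758076) = (3646460 - 429)*1774304 = 3646031*1774304 = 6469167387424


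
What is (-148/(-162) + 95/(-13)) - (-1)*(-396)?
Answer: -423721/1053 ≈ -402.39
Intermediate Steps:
(-148/(-162) + 95/(-13)) - (-1)*(-396) = (-148*(-1/162) + 95*(-1/13)) - 1*396 = (74/81 - 95/13) - 396 = -6733/1053 - 396 = -423721/1053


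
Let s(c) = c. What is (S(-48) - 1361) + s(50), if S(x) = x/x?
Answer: -1310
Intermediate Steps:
S(x) = 1
(S(-48) - 1361) + s(50) = (1 - 1361) + 50 = -1360 + 50 = -1310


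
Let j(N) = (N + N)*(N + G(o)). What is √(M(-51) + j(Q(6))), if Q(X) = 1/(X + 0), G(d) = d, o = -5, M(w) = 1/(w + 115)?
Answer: I*√919/24 ≈ 1.2631*I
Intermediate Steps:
M(w) = 1/(115 + w)
Q(X) = 1/X
j(N) = 2*N*(-5 + N) (j(N) = (N + N)*(N - 5) = (2*N)*(-5 + N) = 2*N*(-5 + N))
√(M(-51) + j(Q(6))) = √(1/(115 - 51) + 2*(-5 + 1/6)/6) = √(1/64 + 2*(⅙)*(-5 + ⅙)) = √(1/64 + 2*(⅙)*(-29/6)) = √(1/64 - 29/18) = √(-919/576) = I*√919/24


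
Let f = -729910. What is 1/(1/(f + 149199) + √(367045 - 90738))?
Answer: 580711/93177701440310946 + 337225265521*√276307/93177701440310946 ≈ 0.0019024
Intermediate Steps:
1/(1/(f + 149199) + √(367045 - 90738)) = 1/(1/(-729910 + 149199) + √(367045 - 90738)) = 1/(1/(-580711) + √276307) = 1/(-1/580711 + √276307)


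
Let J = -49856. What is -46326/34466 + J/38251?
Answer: -1745176361/659179483 ≈ -2.6475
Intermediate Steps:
-46326/34466 + J/38251 = -46326/34466 - 49856/38251 = -46326*1/34466 - 49856*1/38251 = -23163/17233 - 49856/38251 = -1745176361/659179483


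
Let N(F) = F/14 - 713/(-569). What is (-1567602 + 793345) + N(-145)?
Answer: -6167803785/7966 ≈ -7.7427e+5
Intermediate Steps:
N(F) = 713/569 + F/14 (N(F) = F*(1/14) - 713*(-1/569) = F/14 + 713/569 = 713/569 + F/14)
(-1567602 + 793345) + N(-145) = (-1567602 + 793345) + (713/569 + (1/14)*(-145)) = -774257 + (713/569 - 145/14) = -774257 - 72523/7966 = -6167803785/7966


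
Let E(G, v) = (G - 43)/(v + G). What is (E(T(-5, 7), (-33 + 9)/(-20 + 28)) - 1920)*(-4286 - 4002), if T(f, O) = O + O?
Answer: 175282912/11 ≈ 1.5935e+7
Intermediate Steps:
T(f, O) = 2*O
E(G, v) = (-43 + G)/(G + v)
(E(T(-5, 7), (-33 + 9)/(-20 + 28)) - 1920)*(-4286 - 4002) = ((-43 + 2*7)/(2*7 + (-33 + 9)/(-20 + 28)) - 1920)*(-4286 - 4002) = ((-43 + 14)/(14 - 24/8) - 1920)*(-8288) = (-29/(14 - 24*1/8) - 1920)*(-8288) = (-29/(14 - 3) - 1920)*(-8288) = (-29/11 - 1920)*(-8288) = -21149/11*(-8288) = 175282912/11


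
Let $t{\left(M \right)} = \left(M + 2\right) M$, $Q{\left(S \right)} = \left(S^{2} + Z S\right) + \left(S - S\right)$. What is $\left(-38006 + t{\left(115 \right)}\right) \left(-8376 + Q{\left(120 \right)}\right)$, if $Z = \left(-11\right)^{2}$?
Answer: $-504375744$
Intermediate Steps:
$Z = 121$
$Q{\left(S \right)} = S^{2} + 121 S$ ($Q{\left(S \right)} = \left(S^{2} + 121 S\right) + \left(S - S\right) = \left(S^{2} + 121 S\right) + 0 = S^{2} + 121 S$)
$t{\left(M \right)} = M \left(2 + M\right)$ ($t{\left(M \right)} = \left(2 + M\right) M = M \left(2 + M\right)$)
$\left(-38006 + t{\left(115 \right)}\right) \left(-8376 + Q{\left(120 \right)}\right) = \left(-38006 + 115 \left(2 + 115\right)\right) \left(-8376 + 120 \left(121 + 120\right)\right) = \left(-38006 + 115 \cdot 117\right) \left(-8376 + 120 \cdot 241\right) = \left(-38006 + 13455\right) \left(-8376 + 28920\right) = \left(-24551\right) 20544 = -504375744$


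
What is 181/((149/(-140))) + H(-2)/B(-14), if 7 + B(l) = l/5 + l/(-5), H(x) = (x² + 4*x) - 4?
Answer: -176188/1043 ≈ -168.92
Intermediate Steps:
H(x) = -4 + x² + 4*x
B(l) = -7 (B(l) = -7 + (l/5 + l/(-5)) = -7 + (l*(⅕) + l*(-⅕)) = -7 + (l/5 - l/5) = -7 + 0 = -7)
181/((149/(-140))) + H(-2)/B(-14) = 181/((149/(-140))) + (-4 + (-2)² + 4*(-2))/(-7) = 181/((149*(-1/140))) + (-4 + 4 - 8)*(-⅐) = 181/(-149/140) - 8*(-⅐) = 181*(-140/149) + 8/7 = -25340/149 + 8/7 = -176188/1043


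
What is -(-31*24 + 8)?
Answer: 736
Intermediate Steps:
-(-31*24 + 8) = -(-744 + 8) = -1*(-736) = 736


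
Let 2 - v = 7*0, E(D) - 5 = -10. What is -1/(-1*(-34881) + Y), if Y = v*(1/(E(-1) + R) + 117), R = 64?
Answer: -59/2071787 ≈ -2.8478e-5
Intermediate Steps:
E(D) = -5 (E(D) = 5 - 10 = -5)
v = 2 (v = 2 - 7*0 = 2 - 1*0 = 2 + 0 = 2)
Y = 13808/59 (Y = 2*(1/(-5 + 64) + 117) = 2*(1/59 + 117) = 2*(6904/59) = 13808/59 ≈ 234.03)
-1/(-1*(-34881) + Y) = -1/(-1*(-34881) + 13808/59) = -1/(34881 + 13808/59) = -1/2071787/59 = -1*59/2071787 = -59/2071787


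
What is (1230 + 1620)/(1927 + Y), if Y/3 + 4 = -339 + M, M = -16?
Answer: 57/17 ≈ 3.3529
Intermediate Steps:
Y = -1077 (Y = -12 + 3*(-339 - 16) = -12 + 3*(-355) = -12 - 1065 = -1077)
(1230 + 1620)/(1927 + Y) = (1230 + 1620)/(1927 - 1077) = 2850/850 = 2850*(1/850) = 57/17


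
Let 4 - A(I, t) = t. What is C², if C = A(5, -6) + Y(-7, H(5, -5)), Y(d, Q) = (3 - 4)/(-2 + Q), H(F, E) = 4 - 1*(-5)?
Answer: 4761/49 ≈ 97.163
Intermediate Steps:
H(F, E) = 9 (H(F, E) = 4 + 5 = 9)
A(I, t) = 4 - t
Y(d, Q) = -1/(-2 + Q)
C = 69/7 (C = (4 - 1*(-6)) - 1/(-2 + 9) = (4 + 6) - 1/7 = 10 - 1*⅐ = 10 - ⅐ = 69/7 ≈ 9.8571)
C² = (69/7)² = 4761/49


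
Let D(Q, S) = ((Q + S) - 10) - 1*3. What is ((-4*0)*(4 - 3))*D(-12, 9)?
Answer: 0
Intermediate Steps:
D(Q, S) = -13 + Q + S (D(Q, S) = (-10 + Q + S) - 3 = -13 + Q + S)
((-4*0)*(4 - 3))*D(-12, 9) = ((-4*0)*(4 - 3))*(-13 - 12 + 9) = (0*1)*(-16) = 0*(-16) = 0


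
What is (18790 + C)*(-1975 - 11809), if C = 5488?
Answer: -334647952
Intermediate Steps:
(18790 + C)*(-1975 - 11809) = (18790 + 5488)*(-1975 - 11809) = 24278*(-13784) = -334647952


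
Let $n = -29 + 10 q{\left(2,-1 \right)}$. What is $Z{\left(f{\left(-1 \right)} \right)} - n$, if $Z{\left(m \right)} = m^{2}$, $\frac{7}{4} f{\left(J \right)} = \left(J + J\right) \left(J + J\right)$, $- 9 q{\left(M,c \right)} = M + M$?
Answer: $\frac{17053}{441} \approx 38.669$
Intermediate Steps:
$q{\left(M,c \right)} = - \frac{2 M}{9}$ ($q{\left(M,c \right)} = - \frac{M + M}{9} = - \frac{2 M}{9}$)
$f{\left(J \right)} = \frac{16 J^{2}}{7}$ ($f{\left(J \right)} = \frac{4 \left(J + J\right) \left(J + J\right)}{7} = \frac{4 \cdot 2 J 2 J}{7} = \frac{4 \cdot 4 J^{2}}{7} = \frac{16 J^{2}}{7}$)
$n = - \frac{301}{9}$ ($n = -29 + 10 \left(\left(- \frac{2}{9}\right) 2\right) = -29 + 10 \left(- \frac{4}{9}\right) = -29 - \frac{40}{9} = - \frac{301}{9} \approx -33.444$)
$Z{\left(f{\left(-1 \right)} \right)} - n = \left(\frac{16 \left(-1\right)^{2}}{7}\right)^{2} - - \frac{301}{9} = \left(\frac{16}{7} \cdot 1\right)^{2} + \frac{301}{9} = \left(\frac{16}{7}\right)^{2} + \frac{301}{9} = \frac{256}{49} + \frac{301}{9} = \frac{17053}{441}$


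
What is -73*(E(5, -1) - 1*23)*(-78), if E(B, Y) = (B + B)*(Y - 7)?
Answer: -586482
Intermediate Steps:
E(B, Y) = 2*B*(-7 + Y) (E(B, Y) = (2*B)*(-7 + Y) = 2*B*(-7 + Y))
-73*(E(5, -1) - 1*23)*(-78) = -73*(2*5*(-7 - 1) - 1*23)*(-78) = -73*(2*5*(-8) - 23)*(-78) = -73*(-80 - 23)*(-78) = -73*(-103)*(-78) = 7519*(-78) = -586482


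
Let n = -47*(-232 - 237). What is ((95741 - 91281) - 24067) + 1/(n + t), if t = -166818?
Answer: -2838603426/144775 ≈ -19607.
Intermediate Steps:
n = 22043 (n = -47*(-469) = 22043)
((95741 - 91281) - 24067) + 1/(n + t) = ((95741 - 91281) - 24067) + 1/(22043 - 166818) = (4460 - 24067) + 1/(-144775) = -19607 - 1/144775 = -2838603426/144775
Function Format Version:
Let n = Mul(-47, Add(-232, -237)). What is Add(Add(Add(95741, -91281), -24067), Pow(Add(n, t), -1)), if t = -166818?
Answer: Rational(-2838603426, 144775) ≈ -19607.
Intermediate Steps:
n = 22043 (n = Mul(-47, -469) = 22043)
Add(Add(Add(95741, -91281), -24067), Pow(Add(n, t), -1)) = Add(Add(Add(95741, -91281), -24067), Pow(Add(22043, -166818), -1)) = Add(Add(4460, -24067), Pow(-144775, -1)) = Add(-19607, Rational(-1, 144775)) = Rational(-2838603426, 144775)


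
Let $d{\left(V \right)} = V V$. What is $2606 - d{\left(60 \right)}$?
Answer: $-994$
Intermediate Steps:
$d{\left(V \right)} = V^{2}$
$2606 - d{\left(60 \right)} = 2606 - 60^{2} = 2606 - 3600 = -994$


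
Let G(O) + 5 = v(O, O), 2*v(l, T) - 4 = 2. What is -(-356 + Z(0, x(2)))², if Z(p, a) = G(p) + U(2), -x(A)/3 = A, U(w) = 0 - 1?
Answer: -128881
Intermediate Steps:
v(l, T) = 3 (v(l, T) = 2 + (½)*2 = 2 + 1 = 3)
U(w) = -1
G(O) = -2 (G(O) = -5 + 3 = -2)
x(A) = -3*A
Z(p, a) = -3 (Z(p, a) = -2 - 1 = -3)
-(-356 + Z(0, x(2)))² = -(-356 - 3)² = -1*(-359)² = -1*128881 = -128881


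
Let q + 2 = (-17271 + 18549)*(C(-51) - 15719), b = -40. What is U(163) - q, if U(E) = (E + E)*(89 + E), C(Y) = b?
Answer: 20222156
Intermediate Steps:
C(Y) = -40
U(E) = 2*E*(89 + E) (U(E) = (2*E)*(89 + E) = 2*E*(89 + E))
q = -20140004 (q = -2 + (-17271 + 18549)*(-40 - 15719) = -2 + 1278*(-15759) = -2 - 20140002 = -20140004)
U(163) - q = 2*163*(89 + 163) - 1*(-20140004) = 2*163*252 + 20140004 = 82152 + 20140004 = 20222156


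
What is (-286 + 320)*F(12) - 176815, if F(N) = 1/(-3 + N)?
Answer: -1591301/9 ≈ -1.7681e+5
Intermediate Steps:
(-286 + 320)*F(12) - 176815 = (-286 + 320)/(-3 + 12) - 176815 = 34/9 - 176815 = -1591301/9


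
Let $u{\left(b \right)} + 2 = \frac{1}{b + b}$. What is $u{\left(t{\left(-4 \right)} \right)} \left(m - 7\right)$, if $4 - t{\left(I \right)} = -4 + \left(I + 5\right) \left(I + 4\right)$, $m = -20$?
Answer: $\frac{837}{16} \approx 52.313$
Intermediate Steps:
$t{\left(I \right)} = 8 - \left(4 + I\right) \left(5 + I\right)$ ($t{\left(I \right)} = 4 - \left(-4 + \left(I + 5\right) \left(I + 4\right)\right) = 4 - \left(-4 + \left(5 + I\right) \left(4 + I\right)\right) = 4 - \left(-4 + \left(4 + I\right) \left(5 + I\right)\right) = 8 - \left(4 + I\right) \left(5 + I\right)$)
$u{\left(b \right)} = -2 + \frac{1}{2 b}$ ($u{\left(b \right)} = -2 + \frac{1}{b + b} = -2 + \frac{1}{2 b}$)
$u{\left(t{\left(-4 \right)} \right)} \left(m - 7\right) = \left(-2 + \frac{1}{2 \left(-12 - \left(-4\right)^{2} - -36\right)}\right) \left(-20 - 7\right) = \left(-2 + \frac{1}{2 \left(-12 - 16 + 36\right)}\right) \left(-27\right) = \left(-2 + \frac{1}{2 \cdot 8}\right) \left(-27\right) = \left(-2 + \frac{1}{2} \cdot \frac{1}{8}\right) \left(-27\right) = \left(-2 + \frac{1}{16}\right) \left(-27\right) = \left(- \frac{31}{16}\right) \left(-27\right) = \frac{837}{16}$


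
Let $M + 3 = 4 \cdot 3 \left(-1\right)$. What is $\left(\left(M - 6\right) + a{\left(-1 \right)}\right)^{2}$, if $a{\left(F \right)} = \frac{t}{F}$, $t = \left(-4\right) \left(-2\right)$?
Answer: $841$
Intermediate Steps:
$M = -15$ ($M = -3 + 4 \cdot 3 \left(-1\right) = -3 + 12 \left(-1\right) = -3 - 12 = -15$)
$t = 8$
$a{\left(F \right)} = \frac{8}{F}$
$\left(\left(M - 6\right) + a{\left(-1 \right)}\right)^{2} = \left(\left(-15 - 6\right) + \frac{8}{-1}\right)^{2} = \left(\left(-15 - 6\right) + 8 \left(-1\right)\right)^{2} = \left(-21 - 8\right)^{2} = \left(-29\right)^{2} = 841$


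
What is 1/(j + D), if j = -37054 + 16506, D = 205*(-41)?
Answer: -1/28953 ≈ -3.4539e-5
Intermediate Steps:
D = -8405
j = -20548
1/(j + D) = 1/(-20548 - 8405) = 1/(-28953) = -1/28953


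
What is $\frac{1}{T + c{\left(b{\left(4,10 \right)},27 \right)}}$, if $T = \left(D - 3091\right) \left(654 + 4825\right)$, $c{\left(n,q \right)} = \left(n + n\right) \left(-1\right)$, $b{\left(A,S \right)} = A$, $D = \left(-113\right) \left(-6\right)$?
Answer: $- \frac{1}{13220835} \approx -7.5638 \cdot 10^{-8}$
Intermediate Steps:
$D = 678$
$c{\left(n,q \right)} = - 2 n$ ($c{\left(n,q \right)} = 2 n \left(-1\right) = - 2 n$)
$T = -13220827$ ($T = \left(678 - 3091\right) \left(654 + 4825\right) = \left(-2413\right) 5479 = -13220827$)
$\frac{1}{T + c{\left(b{\left(4,10 \right)},27 \right)}} = \frac{1}{-13220827 - 8} = \frac{1}{-13220835} = - \frac{1}{13220835}$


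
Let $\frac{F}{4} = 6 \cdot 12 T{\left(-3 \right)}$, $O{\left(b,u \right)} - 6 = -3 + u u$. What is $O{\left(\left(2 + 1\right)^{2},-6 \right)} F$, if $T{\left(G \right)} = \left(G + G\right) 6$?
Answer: $-404352$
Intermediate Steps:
$T{\left(G \right)} = 12 G$ ($T{\left(G \right)} = 2 G 6 = 12 G$)
$O{\left(b,u \right)} = 3 + u^{2}$ ($O{\left(b,u \right)} = 6 + \left(-3 + u u\right) = 6 + \left(-3 + u^{2}\right) = 3 + u^{2}$)
$F = -10368$ ($F = 4 \cdot 6 \cdot 12 \cdot 12 \left(-3\right) = 4 \cdot 72 \left(-36\right) = 4 \left(-2592\right) = -10368$)
$O{\left(\left(2 + 1\right)^{2},-6 \right)} F = \left(3 + \left(-6\right)^{2}\right) \left(-10368\right) = \left(3 + 36\right) \left(-10368\right) = 39 \left(-10368\right) = -404352$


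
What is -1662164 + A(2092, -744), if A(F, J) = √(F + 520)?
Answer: -1662164 + 2*√653 ≈ -1.6621e+6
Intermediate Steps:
A(F, J) = √(520 + F)
-1662164 + A(2092, -744) = -1662164 + √(520 + 2092) = -1662164 + √2612 = -1662164 + 2*√653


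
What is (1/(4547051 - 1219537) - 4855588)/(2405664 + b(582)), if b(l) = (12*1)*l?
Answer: -5385679016077/2676039999024 ≈ -2.0126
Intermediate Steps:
b(l) = 12*l
(1/(4547051 - 1219537) - 4855588)/(2405664 + b(582)) = (1/(4547051 - 1219537) - 4855588)/(2405664 + 12*582) = (1/3327514 - 4855588)/(2405664 + 6984) = (1/3327514 - 4855588)/2412648 = -16157037048231/3327514*1/2412648 = -5385679016077/2676039999024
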